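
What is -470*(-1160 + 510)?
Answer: 305500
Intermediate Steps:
-470*(-1160 + 510) = -470*(-650) = 305500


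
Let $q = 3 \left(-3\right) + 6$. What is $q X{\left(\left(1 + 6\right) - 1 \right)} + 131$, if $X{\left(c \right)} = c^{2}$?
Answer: $23$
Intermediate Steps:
$q = -3$ ($q = -9 + 6 = -3$)
$q X{\left(\left(1 + 6\right) - 1 \right)} + 131 = - 3 \left(\left(1 + 6\right) - 1\right)^{2} + 131 = - 3 \left(7 - 1\right)^{2} + 131 = - 3 \cdot 6^{2} + 131 = \left(-3\right) 36 + 131 = -108 + 131 = 23$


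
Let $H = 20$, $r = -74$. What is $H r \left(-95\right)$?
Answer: $140600$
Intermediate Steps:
$H r \left(-95\right) = 20 \left(-74\right) \left(-95\right) = \left(-1480\right) \left(-95\right) = 140600$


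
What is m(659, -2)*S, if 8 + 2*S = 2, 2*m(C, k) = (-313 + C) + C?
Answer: -3015/2 ≈ -1507.5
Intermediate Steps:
m(C, k) = -313/2 + C (m(C, k) = ((-313 + C) + C)/2 = (-313 + 2*C)/2 = -313/2 + C)
S = -3 (S = -4 + (1/2)*2 = -4 + 1 = -3)
m(659, -2)*S = (-313/2 + 659)*(-3) = (1005/2)*(-3) = -3015/2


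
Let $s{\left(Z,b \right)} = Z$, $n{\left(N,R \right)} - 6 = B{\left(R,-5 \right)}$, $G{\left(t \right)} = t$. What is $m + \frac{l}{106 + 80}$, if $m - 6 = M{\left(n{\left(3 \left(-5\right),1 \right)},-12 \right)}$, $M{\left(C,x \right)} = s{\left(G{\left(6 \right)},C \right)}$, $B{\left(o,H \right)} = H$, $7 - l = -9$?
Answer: $\frac{1124}{93} \approx 12.086$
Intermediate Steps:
$l = 16$ ($l = 7 - -9 = 7 + 9 = 16$)
$n{\left(N,R \right)} = 1$ ($n{\left(N,R \right)} = 6 - 5 = 1$)
$M{\left(C,x \right)} = 6$
$m = 12$ ($m = 6 + 6 = 12$)
$m + \frac{l}{106 + 80} = 12 + \frac{16}{106 + 80} = 12 + \frac{16}{186} = 12 + 16 \cdot \frac{1}{186} = 12 + \frac{8}{93} = \frac{1124}{93}$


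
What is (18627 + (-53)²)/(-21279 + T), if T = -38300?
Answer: -21436/59579 ≈ -0.35979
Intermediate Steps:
(18627 + (-53)²)/(-21279 + T) = (18627 + (-53)²)/(-21279 - 38300) = (18627 + 2809)/(-59579) = 21436*(-1/59579) = -21436/59579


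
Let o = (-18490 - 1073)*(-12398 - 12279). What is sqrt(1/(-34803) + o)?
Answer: 26*sqrt(96110751633159)/11601 ≈ 21972.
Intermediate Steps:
o = 482756151 (o = -19563*(-24677) = 482756151)
sqrt(1/(-34803) + o) = sqrt(1/(-34803) + 482756151) = sqrt(-1/34803 + 482756151) = sqrt(16801362323252/34803) = 26*sqrt(96110751633159)/11601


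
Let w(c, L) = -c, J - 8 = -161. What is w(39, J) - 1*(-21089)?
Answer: 21050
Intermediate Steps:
J = -153 (J = 8 - 161 = -153)
w(39, J) - 1*(-21089) = -1*39 - 1*(-21089) = -39 + 21089 = 21050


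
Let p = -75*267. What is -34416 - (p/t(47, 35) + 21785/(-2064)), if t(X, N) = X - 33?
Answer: -476424073/14448 ≈ -32975.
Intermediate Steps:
p = -20025
t(X, N) = -33 + X
-34416 - (p/t(47, 35) + 21785/(-2064)) = -34416 - (-20025/(-33 + 47) + 21785/(-2064)) = -34416 - (-20025/14 + 21785*(-1/2064)) = -34416 - (-20025*1/14 - 21785/2064) = -34416 - (-20025/14 - 21785/2064) = -34416 - 1*(-20818295/14448) = -34416 + 20818295/14448 = -476424073/14448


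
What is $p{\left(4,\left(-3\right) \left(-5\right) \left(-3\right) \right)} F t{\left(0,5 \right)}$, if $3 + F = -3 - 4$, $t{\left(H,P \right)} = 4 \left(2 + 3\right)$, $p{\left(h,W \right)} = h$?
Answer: $-800$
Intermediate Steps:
$t{\left(H,P \right)} = 20$ ($t{\left(H,P \right)} = 4 \cdot 5 = 20$)
$F = -10$ ($F = -3 - 7 = -10$)
$p{\left(4,\left(-3\right) \left(-5\right) \left(-3\right) \right)} F t{\left(0,5 \right)} = 4 \left(-10\right) 20 = \left(-40\right) 20 = -800$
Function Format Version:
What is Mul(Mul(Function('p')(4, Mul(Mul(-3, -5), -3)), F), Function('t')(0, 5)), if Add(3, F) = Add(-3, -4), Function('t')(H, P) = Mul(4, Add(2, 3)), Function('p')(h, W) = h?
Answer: -800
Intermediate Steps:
Function('t')(H, P) = 20 (Function('t')(H, P) = Mul(4, 5) = 20)
F = -10 (F = Add(-3, Add(-3, -4)) = Add(-3, -7) = -10)
Mul(Mul(Function('p')(4, Mul(Mul(-3, -5), -3)), F), Function('t')(0, 5)) = Mul(Mul(4, -10), 20) = Mul(-40, 20) = -800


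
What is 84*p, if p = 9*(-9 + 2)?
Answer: -5292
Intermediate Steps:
p = -63 (p = 9*(-7) = -63)
84*p = 84*(-63) = -5292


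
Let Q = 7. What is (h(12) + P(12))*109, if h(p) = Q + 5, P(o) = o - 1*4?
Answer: 2180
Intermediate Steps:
P(o) = -4 + o (P(o) = o - 4 = -4 + o)
h(p) = 12 (h(p) = 7 + 5 = 12)
(h(12) + P(12))*109 = (12 + (-4 + 12))*109 = (12 + 8)*109 = 20*109 = 2180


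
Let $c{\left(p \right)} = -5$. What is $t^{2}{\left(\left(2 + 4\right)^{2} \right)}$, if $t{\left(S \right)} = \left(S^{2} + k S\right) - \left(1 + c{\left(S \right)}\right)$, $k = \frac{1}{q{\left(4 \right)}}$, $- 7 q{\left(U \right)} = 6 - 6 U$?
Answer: $1726596$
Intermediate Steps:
$q{\left(U \right)} = - \frac{6}{7} + \frac{6 U}{7}$ ($q{\left(U \right)} = - \frac{6 - 6 U}{7} = - \frac{6}{7} + \frac{6 U}{7}$)
$k = \frac{7}{18}$ ($k = \frac{1}{- \frac{6}{7} + \frac{6}{7} \cdot 4} = \frac{1}{- \frac{6}{7} + \frac{24}{7}} = \frac{1}{\frac{18}{7}} = \frac{7}{18} \approx 0.38889$)
$t{\left(S \right)} = 4 + S^{2} + \frac{7 S}{18}$ ($t{\left(S \right)} = \left(S^{2} + \frac{7 S}{18}\right) - -4 = \left(S^{2} + \frac{7 S}{18}\right) + \left(-1 + 5\right) = \left(S^{2} + \frac{7 S}{18}\right) + 4 = 4 + S^{2} + \frac{7 S}{18}$)
$t^{2}{\left(\left(2 + 4\right)^{2} \right)} = \left(4 + \left(\left(2 + 4\right)^{2}\right)^{2} + \frac{7 \left(2 + 4\right)^{2}}{18}\right)^{2} = \left(4 + \left(6^{2}\right)^{2} + \frac{7 \cdot 6^{2}}{18}\right)^{2} = \left(4 + 36^{2} + \frac{7}{18} \cdot 36\right)^{2} = \left(4 + 1296 + 14\right)^{2} = 1314^{2} = 1726596$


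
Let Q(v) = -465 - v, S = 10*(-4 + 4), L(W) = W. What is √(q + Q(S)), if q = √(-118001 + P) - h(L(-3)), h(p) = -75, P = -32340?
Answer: √(-390 + I*√150341) ≈ 8.9428 + 21.679*I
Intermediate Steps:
S = 0 (S = 10*0 = 0)
q = 75 + I*√150341 (q = √(-118001 - 32340) - 1*(-75) = √(-150341) + 75 = I*√150341 + 75 = 75 + I*√150341 ≈ 75.0 + 387.74*I)
√(q + Q(S)) = √((75 + I*√150341) + (-465 - 1*0)) = √((75 + I*√150341) + (-465 + 0)) = √((75 + I*√150341) - 465) = √(-390 + I*√150341)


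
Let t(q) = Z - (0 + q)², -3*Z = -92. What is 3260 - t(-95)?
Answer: 36763/3 ≈ 12254.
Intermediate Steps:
Z = 92/3 (Z = -⅓*(-92) = 92/3 ≈ 30.667)
t(q) = 92/3 - q² (t(q) = 92/3 - (0 + q)² = 92/3 - q²)
3260 - t(-95) = 3260 - (92/3 - 1*(-95)²) = 3260 - (92/3 - 1*9025) = 3260 - (92/3 - 9025) = 3260 - 1*(-26983/3) = 3260 + 26983/3 = 36763/3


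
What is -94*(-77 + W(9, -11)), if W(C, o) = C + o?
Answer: 7426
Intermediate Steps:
-94*(-77 + W(9, -11)) = -94*(-77 + (9 - 11)) = -94*(-77 - 2) = -94*(-79) = 7426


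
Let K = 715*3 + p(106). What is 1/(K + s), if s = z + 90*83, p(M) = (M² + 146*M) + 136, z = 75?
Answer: 1/36538 ≈ 2.7369e-5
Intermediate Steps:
p(M) = 136 + M² + 146*M
s = 7545 (s = 75 + 90*83 = 75 + 7470 = 7545)
K = 28993 (K = 715*3 + (136 + 106² + 146*106) = 2145 + (136 + 11236 + 15476) = 2145 + 26848 = 28993)
1/(K + s) = 1/(28993 + 7545) = 1/36538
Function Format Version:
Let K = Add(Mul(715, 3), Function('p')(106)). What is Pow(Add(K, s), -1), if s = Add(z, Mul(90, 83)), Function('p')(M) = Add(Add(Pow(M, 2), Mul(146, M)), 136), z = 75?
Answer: Rational(1, 36538) ≈ 2.7369e-5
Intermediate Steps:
Function('p')(M) = Add(136, Pow(M, 2), Mul(146, M))
s = 7545 (s = Add(75, Mul(90, 83)) = Add(75, 7470) = 7545)
K = 28993 (K = Add(Mul(715, 3), Add(136, Pow(106, 2), Mul(146, 106))) = Add(2145, Add(136, 11236, 15476)) = Add(2145, 26848) = 28993)
Pow(Add(K, s), -1) = Pow(Add(28993, 7545), -1) = Pow(36538, -1) = Rational(1, 36538)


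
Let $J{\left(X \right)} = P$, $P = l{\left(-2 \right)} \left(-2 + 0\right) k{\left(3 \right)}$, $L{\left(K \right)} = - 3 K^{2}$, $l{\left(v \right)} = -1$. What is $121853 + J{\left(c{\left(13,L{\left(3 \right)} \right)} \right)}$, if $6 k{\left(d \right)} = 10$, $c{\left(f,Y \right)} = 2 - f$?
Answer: $\frac{365569}{3} \approx 1.2186 \cdot 10^{5}$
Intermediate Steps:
$k{\left(d \right)} = \frac{5}{3}$ ($k{\left(d \right)} = \frac{1}{6} \cdot 10 = \frac{5}{3}$)
$P = \frac{10}{3}$ ($P = - (-2 + 0) \frac{5}{3} = \left(-1\right) \left(-2\right) \frac{5}{3} = 2 \cdot \frac{5}{3} = \frac{10}{3} \approx 3.3333$)
$J{\left(X \right)} = \frac{10}{3}$
$121853 + J{\left(c{\left(13,L{\left(3 \right)} \right)} \right)} = 121853 + \frac{10}{3} = \frac{365569}{3}$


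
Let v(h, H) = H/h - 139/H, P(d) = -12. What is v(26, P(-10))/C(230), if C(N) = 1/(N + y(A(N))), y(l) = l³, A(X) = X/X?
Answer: 133595/52 ≈ 2569.1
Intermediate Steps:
v(h, H) = -139/H + H/h
A(X) = 1
C(N) = 1/(1 + N) (C(N) = 1/(N + 1³) = 1/(N + 1) = 1/(1 + N))
v(26, P(-10))/C(230) = (-139/(-12) - 12/26)/(1/(1 + 230)) = (-139*(-1/12) - 12*1/26)/(1/231) = (139/12 - 6/13)/(1/231) = (1735/156)*231 = 133595/52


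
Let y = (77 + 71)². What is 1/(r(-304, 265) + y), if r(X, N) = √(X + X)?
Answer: 1369/29986614 - I*√38/119946456 ≈ 4.5654e-5 - 5.1393e-8*I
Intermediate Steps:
r(X, N) = √2*√X (r(X, N) = √(2*X) = √2*√X)
y = 21904 (y = 148² = 21904)
1/(r(-304, 265) + y) = 1/(√2*√(-304) + 21904) = 1/(√2*(4*I*√19) + 21904) = 1/(4*I*√38 + 21904) = 1/(21904 + 4*I*√38)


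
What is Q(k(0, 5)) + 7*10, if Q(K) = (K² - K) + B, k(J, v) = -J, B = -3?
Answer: 67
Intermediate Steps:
Q(K) = -3 + K² - K (Q(K) = (K² - K) - 3 = -3 + K² - K)
Q(k(0, 5)) + 7*10 = (-3 + (-1*0)² - (-1)*0) + 7*10 = (-3 + 0² - 1*0) + 70 = (-3 + 0 + 0) + 70 = -3 + 70 = 67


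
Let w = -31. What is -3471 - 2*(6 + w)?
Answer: -3421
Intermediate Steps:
-3471 - 2*(6 + w) = -3471 - 2*(6 - 31) = -3471 - 2*(-25) = -3471 + 50 = -3421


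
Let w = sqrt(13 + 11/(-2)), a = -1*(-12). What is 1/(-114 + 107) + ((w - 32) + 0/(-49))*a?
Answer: -2689/7 + 6*sqrt(30) ≈ -351.28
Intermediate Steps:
a = 12
w = sqrt(30)/2 (w = sqrt(13 + 11*(-1/2)) = sqrt(13 - 11/2) = sqrt(15/2) = sqrt(30)/2 ≈ 2.7386)
1/(-114 + 107) + ((w - 32) + 0/(-49))*a = 1/(-114 + 107) + ((sqrt(30)/2 - 32) + 0/(-49))*12 = 1/(-7) + ((-32 + sqrt(30)/2) + 0*(-1/49))*12 = -1/7 + ((-32 + sqrt(30)/2) + 0)*12 = -1/7 + (-32 + sqrt(30)/2)*12 = -1/7 + (-384 + 6*sqrt(30)) = -2689/7 + 6*sqrt(30)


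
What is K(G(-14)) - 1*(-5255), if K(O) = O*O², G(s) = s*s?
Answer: 7534791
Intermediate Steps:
G(s) = s²
K(O) = O³
K(G(-14)) - 1*(-5255) = ((-14)²)³ - 1*(-5255) = 196³ + 5255 = 7529536 + 5255 = 7534791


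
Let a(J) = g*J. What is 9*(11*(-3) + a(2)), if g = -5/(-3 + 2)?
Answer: -207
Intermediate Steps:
g = 5 (g = -5/(-1) = -5*(-1) = 5)
a(J) = 5*J
9*(11*(-3) + a(2)) = 9*(11*(-3) + 5*2) = 9*(-33 + 10) = 9*(-23) = -207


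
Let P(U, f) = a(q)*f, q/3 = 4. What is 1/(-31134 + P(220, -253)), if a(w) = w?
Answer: -1/34170 ≈ -2.9265e-5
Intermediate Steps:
q = 12 (q = 3*4 = 12)
P(U, f) = 12*f
1/(-31134 + P(220, -253)) = 1/(-31134 + 12*(-253)) = 1/(-31134 - 3036) = 1/(-34170) = -1/34170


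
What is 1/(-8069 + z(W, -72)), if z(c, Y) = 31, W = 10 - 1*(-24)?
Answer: -1/8038 ≈ -0.00012441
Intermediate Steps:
W = 34 (W = 10 + 24 = 34)
1/(-8069 + z(W, -72)) = 1/(-8069 + 31) = 1/(-8038) = -1/8038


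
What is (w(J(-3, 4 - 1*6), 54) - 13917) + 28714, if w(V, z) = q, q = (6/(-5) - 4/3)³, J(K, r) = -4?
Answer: 49885003/3375 ≈ 14781.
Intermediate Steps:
q = -54872/3375 (q = (6*(-⅕) - 4*⅓)³ = (-6/5 - 4/3)³ = (-38/15)³ = -54872/3375 ≈ -16.258)
w(V, z) = -54872/3375
(w(J(-3, 4 - 1*6), 54) - 13917) + 28714 = (-54872/3375 - 13917) + 28714 = -47024747/3375 + 28714 = 49885003/3375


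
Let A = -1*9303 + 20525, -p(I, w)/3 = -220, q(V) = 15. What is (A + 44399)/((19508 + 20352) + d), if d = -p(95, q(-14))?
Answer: 55621/39200 ≈ 1.4189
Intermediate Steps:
p(I, w) = 660 (p(I, w) = -3*(-220) = 660)
d = -660 (d = -1*660 = -660)
A = 11222 (A = -9303 + 20525 = 11222)
(A + 44399)/((19508 + 20352) + d) = (11222 + 44399)/((19508 + 20352) - 660) = 55621/(39860 - 660) = 55621/39200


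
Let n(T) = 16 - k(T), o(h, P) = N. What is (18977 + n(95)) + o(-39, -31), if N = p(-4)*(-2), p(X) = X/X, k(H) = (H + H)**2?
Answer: -17109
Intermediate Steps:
k(H) = 4*H**2 (k(H) = (2*H)**2 = 4*H**2)
p(X) = 1
N = -2 (N = 1*(-2) = -2)
o(h, P) = -2
n(T) = 16 - 4*T**2
(18977 + n(95)) + o(-39, -31) = (18977 + (16 - 4*95**2)) - 2 = (18977 + (16 - 4*9025)) - 2 = (18977 + (16 - 36100)) - 2 = (18977 - 36084) - 2 = -17107 - 2 = -17109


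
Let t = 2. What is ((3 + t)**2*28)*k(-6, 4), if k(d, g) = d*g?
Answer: -16800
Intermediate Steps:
((3 + t)**2*28)*k(-6, 4) = ((3 + 2)**2*28)*(-6*4) = (5**2*28)*(-24) = (25*28)*(-24) = 700*(-24) = -16800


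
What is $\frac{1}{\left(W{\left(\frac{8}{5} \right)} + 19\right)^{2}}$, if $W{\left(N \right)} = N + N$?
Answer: $\frac{25}{12321} \approx 0.0020291$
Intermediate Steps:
$W{\left(N \right)} = 2 N$
$\frac{1}{\left(W{\left(\frac{8}{5} \right)} + 19\right)^{2}} = \frac{1}{\left(2 \cdot \frac{8}{5} + 19\right)^{2}} = \frac{1}{\left(\frac{16}{5} + 19\right)^{2}} = \frac{1}{\left(\frac{111}{5}\right)^{2}} = \frac{1}{\frac{12321}{25}} = \frac{25}{12321}$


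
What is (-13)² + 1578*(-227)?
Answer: -358037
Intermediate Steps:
(-13)² + 1578*(-227) = 169 - 358206 = -358037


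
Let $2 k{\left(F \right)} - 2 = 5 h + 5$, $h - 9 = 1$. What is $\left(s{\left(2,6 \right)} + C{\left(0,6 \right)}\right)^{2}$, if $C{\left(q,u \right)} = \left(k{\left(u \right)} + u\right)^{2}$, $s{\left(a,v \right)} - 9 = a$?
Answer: $\frac{23088025}{16} \approx 1.443 \cdot 10^{6}$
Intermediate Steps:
$h = 10$ ($h = 9 + 1 = 10$)
$s{\left(a,v \right)} = 9 + a$
$k{\left(F \right)} = \frac{57}{2}$ ($k{\left(F \right)} = 1 + \frac{5 \cdot 10 + 5}{2} = 1 + \frac{50 + 5}{2} = 1 + \frac{1}{2} \cdot 55 = 1 + \frac{55}{2} = \frac{57}{2}$)
$C{\left(q,u \right)} = \left(\frac{57}{2} + u\right)^{2}$
$\left(s{\left(2,6 \right)} + C{\left(0,6 \right)}\right)^{2} = \left(\left(9 + 2\right) + \frac{\left(57 + 2 \cdot 6\right)^{2}}{4}\right)^{2} = \left(11 + \frac{\left(57 + 12\right)^{2}}{4}\right)^{2} = \left(11 + \frac{69^{2}}{4}\right)^{2} = \left(11 + \frac{1}{4} \cdot 4761\right)^{2} = \left(11 + \frac{4761}{4}\right)^{2} = \left(\frac{4805}{4}\right)^{2} = \frac{23088025}{16}$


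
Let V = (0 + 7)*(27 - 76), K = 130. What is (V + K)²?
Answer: 45369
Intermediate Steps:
V = -343 (V = 7*(-49) = -343)
(V + K)² = (-343 + 130)² = (-213)² = 45369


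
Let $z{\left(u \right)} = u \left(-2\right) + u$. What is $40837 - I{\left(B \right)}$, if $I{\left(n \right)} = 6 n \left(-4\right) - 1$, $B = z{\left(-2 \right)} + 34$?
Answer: $41702$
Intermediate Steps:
$z{\left(u \right)} = - u$ ($z{\left(u \right)} = - 2 u + u = - u$)
$B = 36$ ($B = \left(-1\right) \left(-2\right) + 34 = 2 + 34 = 36$)
$I{\left(n \right)} = -1 - 24 n$ ($I{\left(n \right)} = - 24 n - 1 = -1 - 24 n$)
$40837 - I{\left(B \right)} = 40837 - \left(-1 - 864\right) = 40837 - -865 = 40837 + 865 = 41702$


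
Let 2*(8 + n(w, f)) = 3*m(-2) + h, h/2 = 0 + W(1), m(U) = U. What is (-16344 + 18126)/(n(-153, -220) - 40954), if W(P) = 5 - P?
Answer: -1782/40961 ≈ -0.043505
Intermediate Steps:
h = 8 (h = 2*(0 + (5 - 1*1)) = 2*(0 + (5 - 1)) = 2*(0 + 4) = 2*4 = 8)
n(w, f) = -7 (n(w, f) = -8 + (3*(-2) + 8)/2 = -8 + (-6 + 8)/2 = -8 + (½)*2 = -8 + 1 = -7)
(-16344 + 18126)/(n(-153, -220) - 40954) = (-16344 + 18126)/(-7 - 40954) = 1782/(-40961) = 1782*(-1/40961) = -1782/40961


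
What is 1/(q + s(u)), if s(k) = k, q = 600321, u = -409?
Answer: 1/599912 ≈ 1.6669e-6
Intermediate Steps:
1/(q + s(u)) = 1/(600321 - 409) = 1/599912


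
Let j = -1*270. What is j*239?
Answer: -64530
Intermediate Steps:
j = -270
j*239 = -270*239 = -64530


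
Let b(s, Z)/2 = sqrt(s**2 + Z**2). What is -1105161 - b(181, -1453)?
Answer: -1105161 - 2*sqrt(2143970) ≈ -1.1081e+6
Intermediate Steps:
b(s, Z) = 2*sqrt(Z**2 + s**2) (b(s, Z) = 2*sqrt(s**2 + Z**2) = 2*sqrt(Z**2 + s**2))
-1105161 - b(181, -1453) = -1105161 - 2*sqrt((-1453)**2 + 181**2) = -1105161 - 2*sqrt(2111209 + 32761) = -1105161 - 2*sqrt(2143970)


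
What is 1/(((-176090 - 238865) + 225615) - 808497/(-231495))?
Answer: -77165/14610151601 ≈ -5.2816e-6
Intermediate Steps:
1/(((-176090 - 238865) + 225615) - 808497/(-231495)) = 1/((-414955 + 225615) - 808497*(-1/231495)) = 1/(-189340 + 269499/77165) = 1/(-14610151601/77165) = -77165/14610151601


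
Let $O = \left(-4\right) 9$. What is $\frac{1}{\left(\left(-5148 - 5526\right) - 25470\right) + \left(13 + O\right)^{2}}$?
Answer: $- \frac{1}{35615} \approx -2.8078 \cdot 10^{-5}$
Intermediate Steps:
$O = -36$
$\frac{1}{\left(\left(-5148 - 5526\right) - 25470\right) + \left(13 + O\right)^{2}} = \frac{1}{\left(\left(-5148 - 5526\right) - 25470\right) + \left(13 - 36\right)^{2}} = \frac{1}{\left(\left(-5148 - 5526\right) - 25470\right) + \left(-23\right)^{2}} = \frac{1}{\left(-10674 - 25470\right) + 529} = \frac{1}{-36144 + 529} = \frac{1}{-35615} = - \frac{1}{35615}$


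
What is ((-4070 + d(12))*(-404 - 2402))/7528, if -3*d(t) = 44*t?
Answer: 2978569/1882 ≈ 1582.7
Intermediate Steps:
d(t) = -44*t/3
((-4070 + d(12))*(-404 - 2402))/7528 = ((-4070 - 44/3*12)*(-404 - 2402))/7528 = ((-4070 - 176)*(-2806))*(1/7528) = -4246*(-2806)*(1/7528) = 11914276*(1/7528) = 2978569/1882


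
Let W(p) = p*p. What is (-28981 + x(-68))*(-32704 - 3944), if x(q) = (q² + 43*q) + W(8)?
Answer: 997448616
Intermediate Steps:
W(p) = p²
x(q) = 64 + q² + 43*q (x(q) = (q² + 43*q) + 8² = (q² + 43*q) + 64 = 64 + q² + 43*q)
(-28981 + x(-68))*(-32704 - 3944) = (-28981 + (64 + (-68)² + 43*(-68)))*(-32704 - 3944) = (-28981 + (64 + 4624 - 2924))*(-36648) = (-28981 + 1764)*(-36648) = -27217*(-36648) = 997448616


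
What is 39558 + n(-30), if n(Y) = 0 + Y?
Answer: 39528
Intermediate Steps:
n(Y) = Y
39558 + n(-30) = 39558 - 30 = 39528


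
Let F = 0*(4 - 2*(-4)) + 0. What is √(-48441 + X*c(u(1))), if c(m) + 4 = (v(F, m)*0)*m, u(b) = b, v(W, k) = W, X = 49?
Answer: I*√48637 ≈ 220.54*I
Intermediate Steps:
F = 0 (F = 0*(4 + 8) + 0 = 0*12 + 0 = 0 + 0 = 0)
c(m) = -4 (c(m) = -4 + (0*0)*m = -4 + 0*m = -4 + 0 = -4)
√(-48441 + X*c(u(1))) = √(-48441 + 49*(-4)) = √(-48441 - 196) = √(-48637) = I*√48637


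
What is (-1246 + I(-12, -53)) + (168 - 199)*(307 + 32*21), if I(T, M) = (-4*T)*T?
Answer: -32171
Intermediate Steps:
I(T, M) = -4*T²
(-1246 + I(-12, -53)) + (168 - 199)*(307 + 32*21) = (-1246 - 4*(-12)²) + (168 - 199)*(307 + 32*21) = (-1246 - 4*144) - 31*(307 + 672) = (-1246 - 576) - 31*979 = -1822 - 30349 = -32171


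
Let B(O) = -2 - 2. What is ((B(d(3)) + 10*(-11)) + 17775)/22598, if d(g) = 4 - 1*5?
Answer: 17661/22598 ≈ 0.78153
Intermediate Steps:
d(g) = -1 (d(g) = 4 - 5 = -1)
B(O) = -4
((B(d(3)) + 10*(-11)) + 17775)/22598 = ((-4 + 10*(-11)) + 17775)/22598 = ((-4 - 110) + 17775)*(1/22598) = (-114 + 17775)*(1/22598) = 17661*(1/22598) = 17661/22598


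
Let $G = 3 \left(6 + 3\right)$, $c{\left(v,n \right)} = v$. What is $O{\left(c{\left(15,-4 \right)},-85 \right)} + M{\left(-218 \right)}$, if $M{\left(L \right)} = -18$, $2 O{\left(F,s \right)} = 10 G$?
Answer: $117$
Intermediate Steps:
$G = 27$ ($G = 3 \cdot 9 = 27$)
$O{\left(F,s \right)} = 135$ ($O{\left(F,s \right)} = \frac{10 \cdot 27}{2} = \frac{1}{2} \cdot 270 = 135$)
$O{\left(c{\left(15,-4 \right)},-85 \right)} + M{\left(-218 \right)} = 135 - 18 = 117$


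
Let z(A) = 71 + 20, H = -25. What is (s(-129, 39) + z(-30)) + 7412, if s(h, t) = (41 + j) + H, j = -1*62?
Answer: 7457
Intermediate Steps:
j = -62
z(A) = 91
s(h, t) = -46 (s(h, t) = (41 - 62) - 25 = -21 - 25 = -46)
(s(-129, 39) + z(-30)) + 7412 = (-46 + 91) + 7412 = 45 + 7412 = 7457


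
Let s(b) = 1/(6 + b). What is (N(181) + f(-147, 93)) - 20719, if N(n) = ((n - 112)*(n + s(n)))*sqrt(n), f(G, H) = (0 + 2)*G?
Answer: -21013 + 2335512*sqrt(181)/187 ≈ 1.4701e+5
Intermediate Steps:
f(G, H) = 2*G
N(n) = sqrt(n)*(-112 + n)*(n + 1/(6 + n)) (N(n) = ((n - 112)*(n + 1/(6 + n)))*sqrt(n) = ((-112 + n)*(n + 1/(6 + n)))*sqrt(n) = sqrt(n)*(-112 + n)*(n + 1/(6 + n)))
(N(181) + f(-147, 93)) - 20719 = (sqrt(181)*(-112 + 181 + 181*(-112 + 181)*(6 + 181))/(6 + 181) + 2*(-147)) - 20719 = (sqrt(181)*(-112 + 181 + 181*69*187)/187 - 294) - 20719 = (sqrt(181)*(1/187)*(-112 + 181 + 2335443) - 294) - 20719 = (sqrt(181)*(1/187)*2335512 - 294) - 20719 = (2335512*sqrt(181)/187 - 294) - 20719 = (-294 + 2335512*sqrt(181)/187) - 20719 = -21013 + 2335512*sqrt(181)/187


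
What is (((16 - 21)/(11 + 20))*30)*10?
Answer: -1500/31 ≈ -48.387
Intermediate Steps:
(((16 - 21)/(11 + 20))*30)*10 = (-5/31*30)*10 = (-5*1/31*30)*10 = -5/31*30*10 = -150/31*10 = -1500/31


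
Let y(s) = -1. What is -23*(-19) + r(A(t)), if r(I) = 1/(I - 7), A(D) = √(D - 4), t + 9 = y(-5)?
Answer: 3932/9 - I*√14/63 ≈ 436.89 - 0.059391*I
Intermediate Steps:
t = -10 (t = -9 - 1 = -10)
A(D) = √(-4 + D)
r(I) = 1/(-7 + I)
-23*(-19) + r(A(t)) = -23*(-19) + 1/(-7 + √(-4 - 10)) = 437 + 1/(-7 + √(-14)) = 437 + 1/(-7 + I*√14)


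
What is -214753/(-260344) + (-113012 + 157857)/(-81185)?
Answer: 164559875/603886504 ≈ 0.27250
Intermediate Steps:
-214753/(-260344) + (-113012 + 157857)/(-81185) = -214753*(-1/260344) + 44845*(-1/81185) = 30679/37192 - 8969/16237 = 164559875/603886504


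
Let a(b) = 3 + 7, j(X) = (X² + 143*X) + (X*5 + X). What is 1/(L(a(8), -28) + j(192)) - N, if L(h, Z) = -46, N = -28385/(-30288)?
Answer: -928543361/990811344 ≈ -0.93715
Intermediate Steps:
N = 28385/30288 (N = -28385*(-1/30288) = 28385/30288 ≈ 0.93717)
j(X) = X² + 149*X (j(X) = (X² + 143*X) + (5*X + X) = (X² + 143*X) + 6*X = X² + 149*X)
a(b) = 10
1/(L(a(8), -28) + j(192)) - N = 1/(-46 + 192*(149 + 192)) - 1*28385/30288 = 1/(-46 + 192*341) - 28385/30288 = 1/(-46 + 65472) - 28385/30288 = 1/65426 - 28385/30288 = -928543361/990811344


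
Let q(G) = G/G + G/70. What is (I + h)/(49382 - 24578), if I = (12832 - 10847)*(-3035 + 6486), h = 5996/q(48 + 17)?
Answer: 185040289/669708 ≈ 276.30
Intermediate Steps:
q(G) = 1 + G/70 (q(G) = 1 + G*(1/70) = 1 + G/70)
h = 83944/27 (h = 5996/(1 + (48 + 17)/70) = 5996/(1 + (1/70)*65) = 5996/(1 + 13/14) = 5996/(27/14) = 5996*(14/27) = 83944/27 ≈ 3109.0)
I = 6850235 (I = 1985*3451 = 6850235)
(I + h)/(49382 - 24578) = (6850235 + 83944/27)/(49382 - 24578) = (185040289/27)/24804 = (185040289/27)*(1/24804) = 185040289/669708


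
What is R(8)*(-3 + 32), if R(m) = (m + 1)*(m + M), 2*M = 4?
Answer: 2610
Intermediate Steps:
M = 2 (M = (1/2)*4 = 2)
R(m) = (1 + m)*(2 + m) (R(m) = (m + 1)*(m + 2) = (1 + m)*(2 + m))
R(8)*(-3 + 32) = (2 + 8**2 + 3*8)*(-3 + 32) = (2 + 64 + 24)*29 = 90*29 = 2610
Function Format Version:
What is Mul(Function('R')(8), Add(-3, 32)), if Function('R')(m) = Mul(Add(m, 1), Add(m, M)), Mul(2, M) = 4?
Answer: 2610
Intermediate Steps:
M = 2 (M = Mul(Rational(1, 2), 4) = 2)
Function('R')(m) = Mul(Add(1, m), Add(2, m)) (Function('R')(m) = Mul(Add(m, 1), Add(m, 2)) = Mul(Add(1, m), Add(2, m)))
Mul(Function('R')(8), Add(-3, 32)) = Mul(Add(2, Pow(8, 2), Mul(3, 8)), Add(-3, 32)) = Mul(Add(2, 64, 24), 29) = Mul(90, 29) = 2610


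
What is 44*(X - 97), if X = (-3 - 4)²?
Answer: -2112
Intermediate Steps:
X = 49 (X = (-7)² = 49)
44*(X - 97) = 44*(49 - 97) = 44*(-48) = -2112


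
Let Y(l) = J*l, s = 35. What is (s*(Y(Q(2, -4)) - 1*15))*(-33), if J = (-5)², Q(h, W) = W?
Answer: 132825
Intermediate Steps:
J = 25
Y(l) = 25*l
(s*(Y(Q(2, -4)) - 1*15))*(-33) = (35*(25*(-4) - 1*15))*(-33) = (35*(-100 - 15))*(-33) = (35*(-115))*(-33) = -4025*(-33) = 132825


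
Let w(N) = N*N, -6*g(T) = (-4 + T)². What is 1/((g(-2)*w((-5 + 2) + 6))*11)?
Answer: -1/594 ≈ -0.0016835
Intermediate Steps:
g(T) = -(-4 + T)²/6
w(N) = N²
1/((g(-2)*w((-5 + 2) + 6))*11) = 1/(((-(-4 - 2)²/6)*((-5 + 2) + 6)²)*11) = 1/(((-⅙*(-6)²)*(-3 + 6)²)*11) = 1/((-⅙*36*3²)*11) = 1/(-6*9*11) = 1/(-54*11) = 1/(-594) = -1/594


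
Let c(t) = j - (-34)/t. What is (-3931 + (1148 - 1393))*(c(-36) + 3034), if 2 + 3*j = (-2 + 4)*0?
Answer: -12663256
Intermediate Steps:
j = -2/3 (j = -2/3 + ((-2 + 4)*0)/3 = -2/3 + (2*0)/3 = -2/3 + (1/3)*0 = -2/3 + 0 = -2/3 ≈ -0.66667)
c(t) = -2/3 + 34/t (c(t) = -2/3 - (-34)/t = -2/3 + 34/t)
(-3931 + (1148 - 1393))*(c(-36) + 3034) = (-3931 + (1148 - 1393))*((-2/3 + 34/(-36)) + 3034) = (-3931 - 245)*((-2/3 + 34*(-1/36)) + 3034) = -4176*((-2/3 - 17/18) + 3034) = -4176*(-29/18 + 3034) = -4176*54583/18 = -12663256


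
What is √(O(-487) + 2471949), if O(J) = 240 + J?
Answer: √2471702 ≈ 1572.2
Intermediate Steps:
√(O(-487) + 2471949) = √((240 - 487) + 2471949) = √(-247 + 2471949) = √2471702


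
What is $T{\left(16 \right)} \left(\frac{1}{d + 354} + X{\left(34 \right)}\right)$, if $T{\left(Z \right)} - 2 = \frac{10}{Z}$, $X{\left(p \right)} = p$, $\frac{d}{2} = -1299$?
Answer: $\frac{534065}{5984} \approx 89.249$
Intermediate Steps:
$d = -2598$ ($d = 2 \left(-1299\right) = -2598$)
$T{\left(Z \right)} = 2 + \frac{10}{Z}$
$T{\left(16 \right)} \left(\frac{1}{d + 354} + X{\left(34 \right)}\right) = \left(2 + \frac{10}{16}\right) \left(\frac{1}{-2598 + 354} + 34\right) = \left(2 + 10 \cdot \frac{1}{16}\right) \left(\frac{1}{-2244} + 34\right) = \left(2 + \frac{5}{8}\right) \left(- \frac{1}{2244} + 34\right) = \frac{21}{8} \cdot \frac{76295}{2244} = \frac{534065}{5984}$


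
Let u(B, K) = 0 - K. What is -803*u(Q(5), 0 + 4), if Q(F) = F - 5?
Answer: 3212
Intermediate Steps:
Q(F) = -5 + F
u(B, K) = -K
-803*u(Q(5), 0 + 4) = -(-803)*(0 + 4) = -(-803)*4 = -803*(-4) = 3212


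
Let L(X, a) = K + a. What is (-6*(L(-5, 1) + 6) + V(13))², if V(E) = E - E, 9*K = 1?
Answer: 16384/9 ≈ 1820.4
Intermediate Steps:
K = ⅑ (K = (⅑)*1 = ⅑ ≈ 0.11111)
L(X, a) = ⅑ + a
V(E) = 0
(-6*(L(-5, 1) + 6) + V(13))² = (-6*((⅑ + 1) + 6) + 0)² = (-6*(10/9 + 6) + 0)² = (-6*64/9 + 0)² = (-128/3 + 0)² = (-128/3)² = 16384/9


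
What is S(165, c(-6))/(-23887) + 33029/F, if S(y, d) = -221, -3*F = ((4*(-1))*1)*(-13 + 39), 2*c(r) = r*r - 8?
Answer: 2366914153/2484248 ≈ 952.77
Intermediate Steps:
c(r) = -4 + r**2/2 (c(r) = (r*r - 8)/2 = (r**2 - 8)/2 = (-8 + r**2)/2 = -4 + r**2/2)
F = 104/3 (F = -(4*(-1))*1*(-13 + 39)/3 = -(-4*1)*26/3 = -(-4)*26/3 = -1/3*(-104) = 104/3 ≈ 34.667)
S(165, c(-6))/(-23887) + 33029/F = -221/(-23887) + 33029/(104/3) = -221*(-1/23887) + 33029*(3/104) = 221/23887 + 99087/104 = 2366914153/2484248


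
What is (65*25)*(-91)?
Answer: -147875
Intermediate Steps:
(65*25)*(-91) = 1625*(-91) = -147875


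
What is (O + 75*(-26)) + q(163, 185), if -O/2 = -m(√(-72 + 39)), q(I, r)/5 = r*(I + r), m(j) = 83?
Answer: 320116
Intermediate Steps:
q(I, r) = 5*r*(I + r) (q(I, r) = 5*(r*(I + r)) = 5*r*(I + r))
O = 166 (O = -(-2)*83 = -2*(-83) = 166)
(O + 75*(-26)) + q(163, 185) = (166 + 75*(-26)) + 5*185*(163 + 185) = (166 - 1950) + 5*185*348 = -1784 + 321900 = 320116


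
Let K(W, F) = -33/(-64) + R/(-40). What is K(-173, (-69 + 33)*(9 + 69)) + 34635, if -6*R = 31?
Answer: 33250219/960 ≈ 34636.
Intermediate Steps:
R = -31/6 (R = -⅙*31 = -31/6 ≈ -5.1667)
K(W, F) = 619/960 (K(W, F) = -33/(-64) - 31/6/(-40) = -33*(-1/64) - 31/6*(-1/40) = 33/64 + 31/240 = 619/960)
K(-173, (-69 + 33)*(9 + 69)) + 34635 = 619/960 + 34635 = 33250219/960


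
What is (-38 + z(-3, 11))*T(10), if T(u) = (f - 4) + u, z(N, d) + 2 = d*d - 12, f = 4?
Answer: 690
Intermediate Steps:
z(N, d) = -14 + d² (z(N, d) = -2 + (d*d - 12) = -2 + (d² - 12) = -2 + (-12 + d²) = -14 + d²)
T(u) = u (T(u) = (4 - 4) + u = 0 + u = u)
(-38 + z(-3, 11))*T(10) = (-38 + (-14 + 11²))*10 = (-38 + (-14 + 121))*10 = (-38 + 107)*10 = 69*10 = 690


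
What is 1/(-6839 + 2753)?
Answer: -1/4086 ≈ -0.00024474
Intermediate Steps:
1/(-6839 + 2753) = 1/(-4086) = -1/4086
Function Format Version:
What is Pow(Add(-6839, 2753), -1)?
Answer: Rational(-1, 4086) ≈ -0.00024474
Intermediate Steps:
Pow(Add(-6839, 2753), -1) = Pow(-4086, -1) = Rational(-1, 4086)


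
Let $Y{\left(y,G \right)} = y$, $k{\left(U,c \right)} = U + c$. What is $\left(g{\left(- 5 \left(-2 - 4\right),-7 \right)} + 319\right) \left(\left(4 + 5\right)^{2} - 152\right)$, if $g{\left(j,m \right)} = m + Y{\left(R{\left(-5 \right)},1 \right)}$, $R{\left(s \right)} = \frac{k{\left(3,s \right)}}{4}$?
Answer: $- \frac{44233}{2} \approx -22117.0$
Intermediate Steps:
$R{\left(s \right)} = \frac{3}{4} + \frac{s}{4}$ ($R{\left(s \right)} = \frac{3 + s}{4} = \left(3 + s\right) \frac{1}{4} = \frac{3}{4} + \frac{s}{4}$)
$g{\left(j,m \right)} = - \frac{1}{2} + m$ ($g{\left(j,m \right)} = m + \left(\frac{3}{4} + \frac{1}{4} \left(-5\right)\right) = m + \left(\frac{3}{4} - \frac{5}{4}\right) = m - \frac{1}{2} = - \frac{1}{2} + m$)
$\left(g{\left(- 5 \left(-2 - 4\right),-7 \right)} + 319\right) \left(\left(4 + 5\right)^{2} - 152\right) = \left(\left(- \frac{1}{2} - 7\right) + 319\right) \left(\left(4 + 5\right)^{2} - 152\right) = \left(- \frac{15}{2} + 319\right) \left(9^{2} - 152\right) = \frac{623 \left(81 - 152\right)}{2} = \frac{623}{2} \left(-71\right) = - \frac{44233}{2}$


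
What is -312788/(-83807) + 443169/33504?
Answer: 15873437845/935956576 ≈ 16.960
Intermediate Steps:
-312788/(-83807) + 443169/33504 = -312788*(-1/83807) + 443169*(1/33504) = 312788/83807 + 147723/11168 = 15873437845/935956576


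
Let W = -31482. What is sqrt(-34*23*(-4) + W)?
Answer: I*sqrt(28354) ≈ 168.39*I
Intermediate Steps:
sqrt(-34*23*(-4) + W) = sqrt(-34*23*(-4) - 31482) = sqrt(-782*(-4) - 31482) = sqrt(3128 - 31482) = sqrt(-28354) = I*sqrt(28354)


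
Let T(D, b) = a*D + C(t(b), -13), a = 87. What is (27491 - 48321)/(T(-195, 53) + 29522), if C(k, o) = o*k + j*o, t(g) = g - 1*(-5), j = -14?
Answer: -4166/2397 ≈ -1.7380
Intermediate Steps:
t(g) = 5 + g (t(g) = g + 5 = 5 + g)
C(k, o) = -14*o + k*o (C(k, o) = o*k - 14*o = k*o - 14*o = -14*o + k*o)
T(D, b) = 117 - 13*b + 87*D (T(D, b) = 87*D - 13*(-14 + (5 + b)) = 87*D - 13*(-9 + b) = 87*D + (117 - 13*b) = 117 - 13*b + 87*D)
(27491 - 48321)/(T(-195, 53) + 29522) = (27491 - 48321)/((117 - 13*53 + 87*(-195)) + 29522) = -20830/((117 - 689 - 16965) + 29522) = -20830/(-17537 + 29522) = -20830/11985 = -20830*1/11985 = -4166/2397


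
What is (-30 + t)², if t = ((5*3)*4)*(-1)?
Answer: 8100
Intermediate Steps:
t = -60 (t = (15*4)*(-1) = 60*(-1) = -60)
(-30 + t)² = (-30 - 60)² = (-90)² = 8100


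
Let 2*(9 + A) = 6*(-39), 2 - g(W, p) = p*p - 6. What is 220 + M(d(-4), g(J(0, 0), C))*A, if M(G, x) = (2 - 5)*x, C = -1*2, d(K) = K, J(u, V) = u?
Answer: 1732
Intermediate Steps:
C = -2
g(W, p) = 8 - p² (g(W, p) = 2 - (p*p - 6) = 2 - (p² - 6) = 2 - (-6 + p²) = 2 + (6 - p²) = 8 - p²)
A = -126 (A = -9 + (6*(-39))/2 = -9 + (½)*(-234) = -9 - 117 = -126)
M(G, x) = -3*x
220 + M(d(-4), g(J(0, 0), C))*A = 220 - 3*(8 - 1*(-2)²)*(-126) = 220 - 3*(8 - 1*4)*(-126) = 220 - 3*(8 - 4)*(-126) = 220 - 3*4*(-126) = 220 - 12*(-126) = 220 + 1512 = 1732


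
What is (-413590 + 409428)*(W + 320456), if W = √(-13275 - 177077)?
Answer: -1333737872 - 16648*I*√11897 ≈ -1.3337e+9 - 1.8159e+6*I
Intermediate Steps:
W = 4*I*√11897 (W = √(-190352) = 4*I*√11897 ≈ 436.29*I)
(-413590 + 409428)*(W + 320456) = (-413590 + 409428)*(4*I*√11897 + 320456) = -4162*(320456 + 4*I*√11897) = -1333737872 - 16648*I*√11897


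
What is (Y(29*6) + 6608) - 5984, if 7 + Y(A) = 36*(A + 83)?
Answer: 9869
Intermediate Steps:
Y(A) = 2981 + 36*A (Y(A) = -7 + 36*(A + 83) = -7 + 36*(83 + A) = -7 + (2988 + 36*A) = 2981 + 36*A)
(Y(29*6) + 6608) - 5984 = ((2981 + 36*(29*6)) + 6608) - 5984 = ((2981 + 36*174) + 6608) - 5984 = ((2981 + 6264) + 6608) - 5984 = (9245 + 6608) - 5984 = 15853 - 5984 = 9869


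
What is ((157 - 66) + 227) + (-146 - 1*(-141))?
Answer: 313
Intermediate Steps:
((157 - 66) + 227) + (-146 - 1*(-141)) = (91 + 227) + (-146 + 141) = 318 - 5 = 313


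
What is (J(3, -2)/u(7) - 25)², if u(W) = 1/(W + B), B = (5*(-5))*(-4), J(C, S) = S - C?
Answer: 313600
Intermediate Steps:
B = 100 (B = -25*(-4) = 100)
u(W) = 1/(100 + W) (u(W) = 1/(W + 100) = 1/(100 + W))
(J(3, -2)/u(7) - 25)² = ((-2 - 1*3)/(1/(100 + 7)) - 25)² = ((-2 - 3)/(1/107) - 25)² = (-5/1/107 - 25)² = (-5*107 - 25)² = (-535 - 25)² = (-560)² = 313600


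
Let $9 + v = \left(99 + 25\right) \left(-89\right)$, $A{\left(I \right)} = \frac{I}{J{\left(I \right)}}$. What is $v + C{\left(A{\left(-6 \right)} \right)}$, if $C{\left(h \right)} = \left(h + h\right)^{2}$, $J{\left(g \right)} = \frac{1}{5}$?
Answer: $-7445$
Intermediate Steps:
$J{\left(g \right)} = \frac{1}{5}$
$A{\left(I \right)} = 5 I$ ($A{\left(I \right)} = I \frac{1}{\frac{1}{5}} = I 5 = 5 I$)
$C{\left(h \right)} = 4 h^{2}$ ($C{\left(h \right)} = \left(2 h\right)^{2} = 4 h^{2}$)
$v = -11045$ ($v = -9 + \left(99 + 25\right) \left(-89\right) = -9 + 124 \left(-89\right) = -9 - 11036 = -11045$)
$v + C{\left(A{\left(-6 \right)} \right)} = -11045 + 4 \left(5 \left(-6\right)\right)^{2} = -11045 + 4 \left(-30\right)^{2} = -11045 + 4 \cdot 900 = -11045 + 3600 = -7445$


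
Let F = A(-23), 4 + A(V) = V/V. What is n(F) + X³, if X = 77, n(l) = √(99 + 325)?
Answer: 456533 + 2*√106 ≈ 4.5655e+5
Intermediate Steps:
A(V) = -3 (A(V) = -4 + V/V = -4 + 1 = -3)
F = -3
n(l) = 2*√106 (n(l) = √424 = 2*√106)
n(F) + X³ = 2*√106 + 77³ = 2*√106 + 456533 = 456533 + 2*√106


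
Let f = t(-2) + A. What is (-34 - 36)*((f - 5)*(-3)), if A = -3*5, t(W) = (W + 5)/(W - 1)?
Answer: -4410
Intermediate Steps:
t(W) = (5 + W)/(-1 + W)
A = -15
f = -16 (f = (5 - 2)/(-1 - 2) - 15 = 3/(-3) - 15 = -1/3*3 - 15 = -1 - 15 = -16)
(-34 - 36)*((f - 5)*(-3)) = (-34 - 36)*((-16 - 5)*(-3)) = -(-1470)*(-3) = -70*63 = -4410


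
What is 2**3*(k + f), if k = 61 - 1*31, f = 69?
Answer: 792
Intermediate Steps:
k = 30 (k = 61 - 31 = 30)
2**3*(k + f) = 2**3*(30 + 69) = 8*99 = 792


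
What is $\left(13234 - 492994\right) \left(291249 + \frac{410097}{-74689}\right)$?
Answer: $- \frac{10436068857968640}{74689} \approx -1.3973 \cdot 10^{11}$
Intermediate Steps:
$\left(13234 - 492994\right) \left(291249 + \frac{410097}{-74689}\right) = - 479760 \left(291249 + 410097 \left(- \frac{1}{74689}\right)\right) = - 479760 \left(291249 - \frac{410097}{74689}\right) = \left(-479760\right) \frac{21752686464}{74689} = - \frac{10436068857968640}{74689}$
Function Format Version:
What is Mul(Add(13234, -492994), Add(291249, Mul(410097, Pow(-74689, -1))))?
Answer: Rational(-10436068857968640, 74689) ≈ -1.3973e+11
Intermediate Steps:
Mul(Add(13234, -492994), Add(291249, Mul(410097, Pow(-74689, -1)))) = Mul(-479760, Add(291249, Mul(410097, Rational(-1, 74689)))) = Mul(-479760, Add(291249, Rational(-410097, 74689))) = Mul(-479760, Rational(21752686464, 74689)) = Rational(-10436068857968640, 74689)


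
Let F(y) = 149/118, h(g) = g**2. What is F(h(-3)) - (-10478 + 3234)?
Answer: 854941/118 ≈ 7245.3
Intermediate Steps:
F(y) = 149/118 (F(y) = 149*(1/118) = 149/118)
F(h(-3)) - (-10478 + 3234) = 149/118 - (-10478 + 3234) = 149/118 - 1*(-7244) = 149/118 + 7244 = 854941/118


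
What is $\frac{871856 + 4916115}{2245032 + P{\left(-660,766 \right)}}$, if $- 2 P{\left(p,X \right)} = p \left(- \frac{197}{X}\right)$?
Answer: $\frac{2216792893}{859814751} \approx 2.5782$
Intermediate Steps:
$P{\left(p,X \right)} = \frac{197 p}{2 X}$ ($P{\left(p,X \right)} = - \frac{p \left(- \frac{197}{X}\right)}{2} = - \frac{\left(-197\right) p \frac{1}{X}}{2} = \frac{197 p}{2 X}$)
$\frac{871856 + 4916115}{2245032 + P{\left(-660,766 \right)}} = \frac{871856 + 4916115}{2245032 + \frac{197}{2} \left(-660\right) \frac{1}{766}} = \frac{5787971}{2245032 + \frac{197}{2} \left(-660\right) \frac{1}{766}} = \frac{5787971}{2245032 - \frac{32505}{383}} = \frac{5787971}{\frac{859814751}{383}} = 5787971 \cdot \frac{383}{859814751} = \frac{2216792893}{859814751}$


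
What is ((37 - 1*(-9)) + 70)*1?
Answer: 116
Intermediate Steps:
((37 - 1*(-9)) + 70)*1 = ((37 + 9) + 70)*1 = (46 + 70)*1 = 116*1 = 116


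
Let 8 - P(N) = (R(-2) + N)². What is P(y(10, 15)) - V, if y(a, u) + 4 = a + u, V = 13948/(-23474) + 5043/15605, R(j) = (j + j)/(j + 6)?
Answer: -6522497031/16650535 ≈ -391.73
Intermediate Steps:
R(j) = 2*j/(6 + j) (R(j) = (2*j)/(6 + j) = 2*j/(6 + j))
V = -4512689/16650535 (V = 13948*(-1/23474) + 5043*(1/15605) = -634/1067 + 5043/15605 = -4512689/16650535 ≈ -0.27102)
y(a, u) = -4 + a + u (y(a, u) = -4 + (a + u) = -4 + a + u)
P(N) = 8 - (-1 + N)² (P(N) = 8 - (2*(-2)/(6 - 2) + N)² = 8 - (2*(-2)/4 + N)² = 8 - (2*(-2)*(¼) + N)² = 8 - (-1 + N)²)
P(y(10, 15)) - V = (8 - (-1 + (-4 + 10 + 15))²) - 1*(-4512689/16650535) = (8 - (-1 + 21)²) + 4512689/16650535 = (8 - 1*20²) + 4512689/16650535 = (8 - 1*400) + 4512689/16650535 = (8 - 400) + 4512689/16650535 = -392 + 4512689/16650535 = -6522497031/16650535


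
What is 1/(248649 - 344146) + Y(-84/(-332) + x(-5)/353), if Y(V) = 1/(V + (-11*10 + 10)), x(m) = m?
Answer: -2800889505/279128372294 ≈ -0.010034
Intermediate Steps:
Y(V) = 1/(-100 + V) (Y(V) = 1/(V + (-110 + 10)) = 1/(V - 100) = 1/(-100 + V))
1/(248649 - 344146) + Y(-84/(-332) + x(-5)/353) = 1/(248649 - 344146) + 1/(-100 + (-84/(-332) - 5/353)) = 1/(-95497) + 1/(-100 + (-84*(-1/332) - 5*1/353)) = -1/95497 + 1/(-100 + (21/83 - 5/353)) = -1/95497 + 1/(-100 + 6998/29299) = -1/95497 + 1/(-2922902/29299) = -1/95497 - 29299/2922902 = -2800889505/279128372294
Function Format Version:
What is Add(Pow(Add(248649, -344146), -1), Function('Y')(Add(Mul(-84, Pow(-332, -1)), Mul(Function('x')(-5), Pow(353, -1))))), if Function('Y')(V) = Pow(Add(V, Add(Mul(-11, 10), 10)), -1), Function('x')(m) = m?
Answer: Rational(-2800889505, 279128372294) ≈ -0.010034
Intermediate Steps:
Function('Y')(V) = Pow(Add(-100, V), -1) (Function('Y')(V) = Pow(Add(V, Add(-110, 10)), -1) = Pow(Add(V, -100), -1) = Pow(Add(-100, V), -1))
Add(Pow(Add(248649, -344146), -1), Function('Y')(Add(Mul(-84, Pow(-332, -1)), Mul(Function('x')(-5), Pow(353, -1))))) = Add(Pow(Add(248649, -344146), -1), Pow(Add(-100, Add(Mul(-84, Pow(-332, -1)), Mul(-5, Pow(353, -1)))), -1)) = Add(Pow(-95497, -1), Pow(Add(-100, Add(Mul(-84, Rational(-1, 332)), Mul(-5, Rational(1, 353)))), -1)) = Add(Rational(-1, 95497), Pow(Add(-100, Add(Rational(21, 83), Rational(-5, 353))), -1)) = Add(Rational(-1, 95497), Pow(Add(-100, Rational(6998, 29299)), -1)) = Add(Rational(-1, 95497), Pow(Rational(-2922902, 29299), -1)) = Add(Rational(-1, 95497), Rational(-29299, 2922902)) = Rational(-2800889505, 279128372294)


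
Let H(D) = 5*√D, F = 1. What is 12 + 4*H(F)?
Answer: 32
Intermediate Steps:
12 + 4*H(F) = 12 + 4*(5*√1) = 12 + 4*(5*1) = 12 + 4*5 = 12 + 20 = 32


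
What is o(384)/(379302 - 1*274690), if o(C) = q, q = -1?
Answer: -1/104612 ≈ -9.5591e-6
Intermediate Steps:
o(C) = -1
o(384)/(379302 - 1*274690) = -1/(379302 - 1*274690) = -1/(379302 - 274690) = -1/104612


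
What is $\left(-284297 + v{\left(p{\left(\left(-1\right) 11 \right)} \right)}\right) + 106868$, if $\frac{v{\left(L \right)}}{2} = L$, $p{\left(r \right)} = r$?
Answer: $-177451$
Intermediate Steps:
$v{\left(L \right)} = 2 L$
$\left(-284297 + v{\left(p{\left(\left(-1\right) 11 \right)} \right)}\right) + 106868 = \left(-284297 + 2 \left(\left(-1\right) 11\right)\right) + 106868 = \left(-284297 + 2 \left(-11\right)\right) + 106868 = \left(-284297 - 22\right) + 106868 = -284319 + 106868 = -177451$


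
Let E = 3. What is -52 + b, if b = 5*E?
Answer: -37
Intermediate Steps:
b = 15 (b = 5*3 = 15)
-52 + b = -52 + 15 = -37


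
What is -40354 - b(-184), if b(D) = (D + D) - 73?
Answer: -39913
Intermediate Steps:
b(D) = -73 + 2*D (b(D) = 2*D - 73 = -73 + 2*D)
-40354 - b(-184) = -40354 - (-73 + 2*(-184)) = -40354 - (-73 - 368) = -40354 - 1*(-441) = -40354 + 441 = -39913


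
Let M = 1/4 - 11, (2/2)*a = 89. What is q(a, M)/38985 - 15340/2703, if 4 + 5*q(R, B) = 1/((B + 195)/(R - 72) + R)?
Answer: -6766732724788/1192334588325 ≈ -5.6752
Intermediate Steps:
a = 89
M = -43/4 (M = ¼ - 11 = -43/4 ≈ -10.750)
q(R, B) = -⅘ + 1/(5*(R + (195 + B)/(-72 + R))) (q(R, B) = -⅘ + 1/(5*((B + 195)/(R - 72) + R)) = -⅘ + 1/(5*((195 + B)/(-72 + R) + R)) = -⅘ + 1/(5*(R + (195 + B)/(-72 + R))))
q(a, M)/38985 - 15340/2703 = ((-852 - 4*(-43/4) - 4*89² + 289*89)/(5*(195 - 43/4 + 89² - 72*89)))/38985 - 15340/2703 = ((-852 + 43 - 4*7921 + 25721)/(5*(195 - 43/4 + 7921 - 6408)))*(1/38985) - 15340*1/2703 = ((-852 + 43 - 31684 + 25721)/(5*(6789/4)))*(1/38985) - 15340/2703 = ((⅕)*(4/6789)*(-6772))*(1/38985) - 15340/2703 = -27088/33945*1/38985 - 15340/2703 = -27088/1323345825 - 15340/2703 = -6766732724788/1192334588325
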